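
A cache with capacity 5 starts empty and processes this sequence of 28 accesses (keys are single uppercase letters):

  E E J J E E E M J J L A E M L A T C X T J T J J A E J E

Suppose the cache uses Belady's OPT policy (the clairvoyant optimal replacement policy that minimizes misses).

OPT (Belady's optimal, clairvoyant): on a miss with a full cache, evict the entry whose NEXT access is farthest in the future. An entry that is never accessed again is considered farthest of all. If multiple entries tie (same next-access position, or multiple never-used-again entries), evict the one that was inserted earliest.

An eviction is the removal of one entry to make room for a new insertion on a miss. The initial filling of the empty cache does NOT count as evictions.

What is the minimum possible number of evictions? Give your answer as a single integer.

Answer: 3

Derivation:
OPT (Belady) simulation (capacity=5):
  1. access E: MISS. Cache: [E]
  2. access E: HIT. Next use of E: step 5. Cache: [E]
  3. access J: MISS. Cache: [E J]
  4. access J: HIT. Next use of J: step 9. Cache: [E J]
  5. access E: HIT. Next use of E: step 6. Cache: [E J]
  6. access E: HIT. Next use of E: step 7. Cache: [E J]
  7. access E: HIT. Next use of E: step 13. Cache: [E J]
  8. access M: MISS. Cache: [E J M]
  9. access J: HIT. Next use of J: step 10. Cache: [E J M]
  10. access J: HIT. Next use of J: step 21. Cache: [E J M]
  11. access L: MISS. Cache: [E J M L]
  12. access A: MISS. Cache: [E J M L A]
  13. access E: HIT. Next use of E: step 26. Cache: [E J M L A]
  14. access M: HIT. Next use of M: never. Cache: [E J M L A]
  15. access L: HIT. Next use of L: never. Cache: [E J M L A]
  16. access A: HIT. Next use of A: step 25. Cache: [E J M L A]
  17. access T: MISS, evict M (next use: never). Cache: [E J L A T]
  18. access C: MISS, evict L (next use: never). Cache: [E J A T C]
  19. access X: MISS, evict C (next use: never). Cache: [E J A T X]
  20. access T: HIT. Next use of T: step 22. Cache: [E J A T X]
  21. access J: HIT. Next use of J: step 23. Cache: [E J A T X]
  22. access T: HIT. Next use of T: never. Cache: [E J A T X]
  23. access J: HIT. Next use of J: step 24. Cache: [E J A T X]
  24. access J: HIT. Next use of J: step 27. Cache: [E J A T X]
  25. access A: HIT. Next use of A: never. Cache: [E J A T X]
  26. access E: HIT. Next use of E: step 28. Cache: [E J A T X]
  27. access J: HIT. Next use of J: never. Cache: [E J A T X]
  28. access E: HIT. Next use of E: never. Cache: [E J A T X]
Total: 20 hits, 8 misses, 3 evictions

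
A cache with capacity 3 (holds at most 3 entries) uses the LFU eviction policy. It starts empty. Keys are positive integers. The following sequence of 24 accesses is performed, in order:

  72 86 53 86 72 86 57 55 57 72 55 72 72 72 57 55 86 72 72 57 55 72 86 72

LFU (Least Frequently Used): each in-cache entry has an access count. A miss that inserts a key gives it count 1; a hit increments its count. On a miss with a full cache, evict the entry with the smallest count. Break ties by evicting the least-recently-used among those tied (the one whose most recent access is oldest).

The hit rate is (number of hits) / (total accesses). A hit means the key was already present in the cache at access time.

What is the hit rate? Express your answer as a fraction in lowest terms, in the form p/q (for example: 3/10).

LFU simulation (capacity=3):
  1. access 72: MISS. Cache: [72(c=1)]
  2. access 86: MISS. Cache: [72(c=1) 86(c=1)]
  3. access 53: MISS. Cache: [72(c=1) 86(c=1) 53(c=1)]
  4. access 86: HIT, count now 2. Cache: [72(c=1) 53(c=1) 86(c=2)]
  5. access 72: HIT, count now 2. Cache: [53(c=1) 86(c=2) 72(c=2)]
  6. access 86: HIT, count now 3. Cache: [53(c=1) 72(c=2) 86(c=3)]
  7. access 57: MISS, evict 53(c=1). Cache: [57(c=1) 72(c=2) 86(c=3)]
  8. access 55: MISS, evict 57(c=1). Cache: [55(c=1) 72(c=2) 86(c=3)]
  9. access 57: MISS, evict 55(c=1). Cache: [57(c=1) 72(c=2) 86(c=3)]
  10. access 72: HIT, count now 3. Cache: [57(c=1) 86(c=3) 72(c=3)]
  11. access 55: MISS, evict 57(c=1). Cache: [55(c=1) 86(c=3) 72(c=3)]
  12. access 72: HIT, count now 4. Cache: [55(c=1) 86(c=3) 72(c=4)]
  13. access 72: HIT, count now 5. Cache: [55(c=1) 86(c=3) 72(c=5)]
  14. access 72: HIT, count now 6. Cache: [55(c=1) 86(c=3) 72(c=6)]
  15. access 57: MISS, evict 55(c=1). Cache: [57(c=1) 86(c=3) 72(c=6)]
  16. access 55: MISS, evict 57(c=1). Cache: [55(c=1) 86(c=3) 72(c=6)]
  17. access 86: HIT, count now 4. Cache: [55(c=1) 86(c=4) 72(c=6)]
  18. access 72: HIT, count now 7. Cache: [55(c=1) 86(c=4) 72(c=7)]
  19. access 72: HIT, count now 8. Cache: [55(c=1) 86(c=4) 72(c=8)]
  20. access 57: MISS, evict 55(c=1). Cache: [57(c=1) 86(c=4) 72(c=8)]
  21. access 55: MISS, evict 57(c=1). Cache: [55(c=1) 86(c=4) 72(c=8)]
  22. access 72: HIT, count now 9. Cache: [55(c=1) 86(c=4) 72(c=9)]
  23. access 86: HIT, count now 5. Cache: [55(c=1) 86(c=5) 72(c=9)]
  24. access 72: HIT, count now 10. Cache: [55(c=1) 86(c=5) 72(c=10)]
Total: 13 hits, 11 misses, 8 evictions

Hit rate = 13/24

Answer: 13/24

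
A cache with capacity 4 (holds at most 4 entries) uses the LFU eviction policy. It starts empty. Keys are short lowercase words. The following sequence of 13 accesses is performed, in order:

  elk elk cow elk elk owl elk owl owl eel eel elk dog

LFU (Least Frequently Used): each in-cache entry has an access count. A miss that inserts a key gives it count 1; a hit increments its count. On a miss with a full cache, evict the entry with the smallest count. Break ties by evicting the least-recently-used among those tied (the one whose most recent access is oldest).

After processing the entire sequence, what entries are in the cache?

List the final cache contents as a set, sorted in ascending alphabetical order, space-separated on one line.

LFU simulation (capacity=4):
  1. access elk: MISS. Cache: [elk(c=1)]
  2. access elk: HIT, count now 2. Cache: [elk(c=2)]
  3. access cow: MISS. Cache: [cow(c=1) elk(c=2)]
  4. access elk: HIT, count now 3. Cache: [cow(c=1) elk(c=3)]
  5. access elk: HIT, count now 4. Cache: [cow(c=1) elk(c=4)]
  6. access owl: MISS. Cache: [cow(c=1) owl(c=1) elk(c=4)]
  7. access elk: HIT, count now 5. Cache: [cow(c=1) owl(c=1) elk(c=5)]
  8. access owl: HIT, count now 2. Cache: [cow(c=1) owl(c=2) elk(c=5)]
  9. access owl: HIT, count now 3. Cache: [cow(c=1) owl(c=3) elk(c=5)]
  10. access eel: MISS. Cache: [cow(c=1) eel(c=1) owl(c=3) elk(c=5)]
  11. access eel: HIT, count now 2. Cache: [cow(c=1) eel(c=2) owl(c=3) elk(c=5)]
  12. access elk: HIT, count now 6. Cache: [cow(c=1) eel(c=2) owl(c=3) elk(c=6)]
  13. access dog: MISS, evict cow(c=1). Cache: [dog(c=1) eel(c=2) owl(c=3) elk(c=6)]
Total: 8 hits, 5 misses, 1 evictions

Answer: dog eel elk owl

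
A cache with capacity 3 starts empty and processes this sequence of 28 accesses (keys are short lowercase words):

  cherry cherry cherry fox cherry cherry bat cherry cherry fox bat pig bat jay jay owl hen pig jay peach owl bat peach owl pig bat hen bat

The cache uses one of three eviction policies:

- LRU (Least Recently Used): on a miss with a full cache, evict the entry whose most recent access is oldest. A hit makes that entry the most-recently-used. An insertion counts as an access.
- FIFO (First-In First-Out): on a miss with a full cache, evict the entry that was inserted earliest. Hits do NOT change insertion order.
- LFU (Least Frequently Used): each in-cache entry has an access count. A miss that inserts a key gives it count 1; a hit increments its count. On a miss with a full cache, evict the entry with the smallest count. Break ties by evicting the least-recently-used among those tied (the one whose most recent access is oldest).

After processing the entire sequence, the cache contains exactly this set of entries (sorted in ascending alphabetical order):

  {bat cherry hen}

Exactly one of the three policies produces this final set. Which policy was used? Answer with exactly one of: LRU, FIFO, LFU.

Simulating under each policy and comparing final sets:
  LRU: final set = {bat hen pig} -> differs
  FIFO: final set = {bat hen pig} -> differs
  LFU: final set = {bat cherry hen} -> MATCHES target
Only LFU produces the target set.

Answer: LFU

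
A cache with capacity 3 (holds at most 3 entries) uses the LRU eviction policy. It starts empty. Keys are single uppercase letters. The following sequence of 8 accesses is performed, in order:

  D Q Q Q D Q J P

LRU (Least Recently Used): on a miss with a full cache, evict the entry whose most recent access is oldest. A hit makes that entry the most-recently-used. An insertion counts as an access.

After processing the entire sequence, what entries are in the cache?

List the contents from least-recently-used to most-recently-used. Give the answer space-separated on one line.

LRU simulation (capacity=3):
  1. access D: MISS. Cache (LRU->MRU): [D]
  2. access Q: MISS. Cache (LRU->MRU): [D Q]
  3. access Q: HIT. Cache (LRU->MRU): [D Q]
  4. access Q: HIT. Cache (LRU->MRU): [D Q]
  5. access D: HIT. Cache (LRU->MRU): [Q D]
  6. access Q: HIT. Cache (LRU->MRU): [D Q]
  7. access J: MISS. Cache (LRU->MRU): [D Q J]
  8. access P: MISS, evict D. Cache (LRU->MRU): [Q J P]
Total: 4 hits, 4 misses, 1 evictions

Answer: Q J P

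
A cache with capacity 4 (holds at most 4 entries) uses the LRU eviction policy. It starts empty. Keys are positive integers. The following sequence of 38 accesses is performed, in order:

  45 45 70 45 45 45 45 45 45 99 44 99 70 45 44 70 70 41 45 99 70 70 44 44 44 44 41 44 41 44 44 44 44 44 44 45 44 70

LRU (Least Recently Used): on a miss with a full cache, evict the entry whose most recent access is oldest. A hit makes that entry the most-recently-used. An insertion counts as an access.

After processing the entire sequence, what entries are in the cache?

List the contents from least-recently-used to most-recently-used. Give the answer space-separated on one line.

Answer: 41 45 44 70

Derivation:
LRU simulation (capacity=4):
  1. access 45: MISS. Cache (LRU->MRU): [45]
  2. access 45: HIT. Cache (LRU->MRU): [45]
  3. access 70: MISS. Cache (LRU->MRU): [45 70]
  4. access 45: HIT. Cache (LRU->MRU): [70 45]
  5. access 45: HIT. Cache (LRU->MRU): [70 45]
  6. access 45: HIT. Cache (LRU->MRU): [70 45]
  7. access 45: HIT. Cache (LRU->MRU): [70 45]
  8. access 45: HIT. Cache (LRU->MRU): [70 45]
  9. access 45: HIT. Cache (LRU->MRU): [70 45]
  10. access 99: MISS. Cache (LRU->MRU): [70 45 99]
  11. access 44: MISS. Cache (LRU->MRU): [70 45 99 44]
  12. access 99: HIT. Cache (LRU->MRU): [70 45 44 99]
  13. access 70: HIT. Cache (LRU->MRU): [45 44 99 70]
  14. access 45: HIT. Cache (LRU->MRU): [44 99 70 45]
  15. access 44: HIT. Cache (LRU->MRU): [99 70 45 44]
  16. access 70: HIT. Cache (LRU->MRU): [99 45 44 70]
  17. access 70: HIT. Cache (LRU->MRU): [99 45 44 70]
  18. access 41: MISS, evict 99. Cache (LRU->MRU): [45 44 70 41]
  19. access 45: HIT. Cache (LRU->MRU): [44 70 41 45]
  20. access 99: MISS, evict 44. Cache (LRU->MRU): [70 41 45 99]
  21. access 70: HIT. Cache (LRU->MRU): [41 45 99 70]
  22. access 70: HIT. Cache (LRU->MRU): [41 45 99 70]
  23. access 44: MISS, evict 41. Cache (LRU->MRU): [45 99 70 44]
  24. access 44: HIT. Cache (LRU->MRU): [45 99 70 44]
  25. access 44: HIT. Cache (LRU->MRU): [45 99 70 44]
  26. access 44: HIT. Cache (LRU->MRU): [45 99 70 44]
  27. access 41: MISS, evict 45. Cache (LRU->MRU): [99 70 44 41]
  28. access 44: HIT. Cache (LRU->MRU): [99 70 41 44]
  29. access 41: HIT. Cache (LRU->MRU): [99 70 44 41]
  30. access 44: HIT. Cache (LRU->MRU): [99 70 41 44]
  31. access 44: HIT. Cache (LRU->MRU): [99 70 41 44]
  32. access 44: HIT. Cache (LRU->MRU): [99 70 41 44]
  33. access 44: HIT. Cache (LRU->MRU): [99 70 41 44]
  34. access 44: HIT. Cache (LRU->MRU): [99 70 41 44]
  35. access 44: HIT. Cache (LRU->MRU): [99 70 41 44]
  36. access 45: MISS, evict 99. Cache (LRU->MRU): [70 41 44 45]
  37. access 44: HIT. Cache (LRU->MRU): [70 41 45 44]
  38. access 70: HIT. Cache (LRU->MRU): [41 45 44 70]
Total: 29 hits, 9 misses, 5 evictions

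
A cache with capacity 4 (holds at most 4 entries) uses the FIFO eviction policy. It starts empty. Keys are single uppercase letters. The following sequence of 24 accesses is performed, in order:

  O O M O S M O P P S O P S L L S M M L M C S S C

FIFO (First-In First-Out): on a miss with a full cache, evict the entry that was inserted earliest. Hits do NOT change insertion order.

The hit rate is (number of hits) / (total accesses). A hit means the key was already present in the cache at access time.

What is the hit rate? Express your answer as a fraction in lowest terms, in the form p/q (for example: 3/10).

Answer: 3/4

Derivation:
FIFO simulation (capacity=4):
  1. access O: MISS. Cache (old->new): [O]
  2. access O: HIT. Cache (old->new): [O]
  3. access M: MISS. Cache (old->new): [O M]
  4. access O: HIT. Cache (old->new): [O M]
  5. access S: MISS. Cache (old->new): [O M S]
  6. access M: HIT. Cache (old->new): [O M S]
  7. access O: HIT. Cache (old->new): [O M S]
  8. access P: MISS. Cache (old->new): [O M S P]
  9. access P: HIT. Cache (old->new): [O M S P]
  10. access S: HIT. Cache (old->new): [O M S P]
  11. access O: HIT. Cache (old->new): [O M S P]
  12. access P: HIT. Cache (old->new): [O M S P]
  13. access S: HIT. Cache (old->new): [O M S P]
  14. access L: MISS, evict O. Cache (old->new): [M S P L]
  15. access L: HIT. Cache (old->new): [M S P L]
  16. access S: HIT. Cache (old->new): [M S P L]
  17. access M: HIT. Cache (old->new): [M S P L]
  18. access M: HIT. Cache (old->new): [M S P L]
  19. access L: HIT. Cache (old->new): [M S P L]
  20. access M: HIT. Cache (old->new): [M S P L]
  21. access C: MISS, evict M. Cache (old->new): [S P L C]
  22. access S: HIT. Cache (old->new): [S P L C]
  23. access S: HIT. Cache (old->new): [S P L C]
  24. access C: HIT. Cache (old->new): [S P L C]
Total: 18 hits, 6 misses, 2 evictions

Hit rate = 18/24 = 3/4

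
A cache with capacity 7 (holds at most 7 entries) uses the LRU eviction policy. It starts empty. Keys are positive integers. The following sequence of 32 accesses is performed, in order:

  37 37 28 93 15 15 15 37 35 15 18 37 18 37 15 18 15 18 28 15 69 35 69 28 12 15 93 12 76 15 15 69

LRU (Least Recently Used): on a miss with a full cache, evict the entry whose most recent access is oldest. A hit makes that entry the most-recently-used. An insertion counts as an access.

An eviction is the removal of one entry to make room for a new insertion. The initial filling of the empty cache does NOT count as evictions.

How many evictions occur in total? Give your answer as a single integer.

Answer: 3

Derivation:
LRU simulation (capacity=7):
  1. access 37: MISS. Cache (LRU->MRU): [37]
  2. access 37: HIT. Cache (LRU->MRU): [37]
  3. access 28: MISS. Cache (LRU->MRU): [37 28]
  4. access 93: MISS. Cache (LRU->MRU): [37 28 93]
  5. access 15: MISS. Cache (LRU->MRU): [37 28 93 15]
  6. access 15: HIT. Cache (LRU->MRU): [37 28 93 15]
  7. access 15: HIT. Cache (LRU->MRU): [37 28 93 15]
  8. access 37: HIT. Cache (LRU->MRU): [28 93 15 37]
  9. access 35: MISS. Cache (LRU->MRU): [28 93 15 37 35]
  10. access 15: HIT. Cache (LRU->MRU): [28 93 37 35 15]
  11. access 18: MISS. Cache (LRU->MRU): [28 93 37 35 15 18]
  12. access 37: HIT. Cache (LRU->MRU): [28 93 35 15 18 37]
  13. access 18: HIT. Cache (LRU->MRU): [28 93 35 15 37 18]
  14. access 37: HIT. Cache (LRU->MRU): [28 93 35 15 18 37]
  15. access 15: HIT. Cache (LRU->MRU): [28 93 35 18 37 15]
  16. access 18: HIT. Cache (LRU->MRU): [28 93 35 37 15 18]
  17. access 15: HIT. Cache (LRU->MRU): [28 93 35 37 18 15]
  18. access 18: HIT. Cache (LRU->MRU): [28 93 35 37 15 18]
  19. access 28: HIT. Cache (LRU->MRU): [93 35 37 15 18 28]
  20. access 15: HIT. Cache (LRU->MRU): [93 35 37 18 28 15]
  21. access 69: MISS. Cache (LRU->MRU): [93 35 37 18 28 15 69]
  22. access 35: HIT. Cache (LRU->MRU): [93 37 18 28 15 69 35]
  23. access 69: HIT. Cache (LRU->MRU): [93 37 18 28 15 35 69]
  24. access 28: HIT. Cache (LRU->MRU): [93 37 18 15 35 69 28]
  25. access 12: MISS, evict 93. Cache (LRU->MRU): [37 18 15 35 69 28 12]
  26. access 15: HIT. Cache (LRU->MRU): [37 18 35 69 28 12 15]
  27. access 93: MISS, evict 37. Cache (LRU->MRU): [18 35 69 28 12 15 93]
  28. access 12: HIT. Cache (LRU->MRU): [18 35 69 28 15 93 12]
  29. access 76: MISS, evict 18. Cache (LRU->MRU): [35 69 28 15 93 12 76]
  30. access 15: HIT. Cache (LRU->MRU): [35 69 28 93 12 76 15]
  31. access 15: HIT. Cache (LRU->MRU): [35 69 28 93 12 76 15]
  32. access 69: HIT. Cache (LRU->MRU): [35 28 93 12 76 15 69]
Total: 22 hits, 10 misses, 3 evictions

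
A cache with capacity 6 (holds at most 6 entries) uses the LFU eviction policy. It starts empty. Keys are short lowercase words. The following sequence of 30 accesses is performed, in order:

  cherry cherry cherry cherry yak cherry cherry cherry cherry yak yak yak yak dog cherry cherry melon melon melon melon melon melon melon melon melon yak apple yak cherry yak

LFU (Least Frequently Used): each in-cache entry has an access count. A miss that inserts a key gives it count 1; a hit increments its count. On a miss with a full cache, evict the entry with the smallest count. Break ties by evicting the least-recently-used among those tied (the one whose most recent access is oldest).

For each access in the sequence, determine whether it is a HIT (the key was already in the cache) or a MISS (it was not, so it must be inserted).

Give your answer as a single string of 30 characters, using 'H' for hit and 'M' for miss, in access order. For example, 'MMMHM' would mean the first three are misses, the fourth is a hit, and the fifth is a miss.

LFU simulation (capacity=6):
  1. access cherry: MISS. Cache: [cherry(c=1)]
  2. access cherry: HIT, count now 2. Cache: [cherry(c=2)]
  3. access cherry: HIT, count now 3. Cache: [cherry(c=3)]
  4. access cherry: HIT, count now 4. Cache: [cherry(c=4)]
  5. access yak: MISS. Cache: [yak(c=1) cherry(c=4)]
  6. access cherry: HIT, count now 5. Cache: [yak(c=1) cherry(c=5)]
  7. access cherry: HIT, count now 6. Cache: [yak(c=1) cherry(c=6)]
  8. access cherry: HIT, count now 7. Cache: [yak(c=1) cherry(c=7)]
  9. access cherry: HIT, count now 8. Cache: [yak(c=1) cherry(c=8)]
  10. access yak: HIT, count now 2. Cache: [yak(c=2) cherry(c=8)]
  11. access yak: HIT, count now 3. Cache: [yak(c=3) cherry(c=8)]
  12. access yak: HIT, count now 4. Cache: [yak(c=4) cherry(c=8)]
  13. access yak: HIT, count now 5. Cache: [yak(c=5) cherry(c=8)]
  14. access dog: MISS. Cache: [dog(c=1) yak(c=5) cherry(c=8)]
  15. access cherry: HIT, count now 9. Cache: [dog(c=1) yak(c=5) cherry(c=9)]
  16. access cherry: HIT, count now 10. Cache: [dog(c=1) yak(c=5) cherry(c=10)]
  17. access melon: MISS. Cache: [dog(c=1) melon(c=1) yak(c=5) cherry(c=10)]
  18. access melon: HIT, count now 2. Cache: [dog(c=1) melon(c=2) yak(c=5) cherry(c=10)]
  19. access melon: HIT, count now 3. Cache: [dog(c=1) melon(c=3) yak(c=5) cherry(c=10)]
  20. access melon: HIT, count now 4. Cache: [dog(c=1) melon(c=4) yak(c=5) cherry(c=10)]
  21. access melon: HIT, count now 5. Cache: [dog(c=1) yak(c=5) melon(c=5) cherry(c=10)]
  22. access melon: HIT, count now 6. Cache: [dog(c=1) yak(c=5) melon(c=6) cherry(c=10)]
  23. access melon: HIT, count now 7. Cache: [dog(c=1) yak(c=5) melon(c=7) cherry(c=10)]
  24. access melon: HIT, count now 8. Cache: [dog(c=1) yak(c=5) melon(c=8) cherry(c=10)]
  25. access melon: HIT, count now 9. Cache: [dog(c=1) yak(c=5) melon(c=9) cherry(c=10)]
  26. access yak: HIT, count now 6. Cache: [dog(c=1) yak(c=6) melon(c=9) cherry(c=10)]
  27. access apple: MISS. Cache: [dog(c=1) apple(c=1) yak(c=6) melon(c=9) cherry(c=10)]
  28. access yak: HIT, count now 7. Cache: [dog(c=1) apple(c=1) yak(c=7) melon(c=9) cherry(c=10)]
  29. access cherry: HIT, count now 11. Cache: [dog(c=1) apple(c=1) yak(c=7) melon(c=9) cherry(c=11)]
  30. access yak: HIT, count now 8. Cache: [dog(c=1) apple(c=1) yak(c=8) melon(c=9) cherry(c=11)]
Total: 25 hits, 5 misses, 0 evictions

Answer: MHHHMHHHHHHHHMHHMHHHHHHHHHMHHH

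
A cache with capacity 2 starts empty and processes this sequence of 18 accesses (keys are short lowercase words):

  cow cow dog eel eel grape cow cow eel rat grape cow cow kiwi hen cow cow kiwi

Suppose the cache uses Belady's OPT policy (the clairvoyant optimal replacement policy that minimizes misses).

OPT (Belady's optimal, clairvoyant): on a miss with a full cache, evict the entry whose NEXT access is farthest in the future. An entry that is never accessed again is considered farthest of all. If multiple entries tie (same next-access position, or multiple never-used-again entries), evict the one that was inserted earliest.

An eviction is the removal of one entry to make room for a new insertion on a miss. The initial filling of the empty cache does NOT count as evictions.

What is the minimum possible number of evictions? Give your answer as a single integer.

OPT (Belady) simulation (capacity=2):
  1. access cow: MISS. Cache: [cow]
  2. access cow: HIT. Next use of cow: step 7. Cache: [cow]
  3. access dog: MISS. Cache: [cow dog]
  4. access eel: MISS, evict dog (next use: never). Cache: [cow eel]
  5. access eel: HIT. Next use of eel: step 9. Cache: [cow eel]
  6. access grape: MISS, evict eel (next use: step 9). Cache: [cow grape]
  7. access cow: HIT. Next use of cow: step 8. Cache: [cow grape]
  8. access cow: HIT. Next use of cow: step 12. Cache: [cow grape]
  9. access eel: MISS, evict cow (next use: step 12). Cache: [grape eel]
  10. access rat: MISS, evict eel (next use: never). Cache: [grape rat]
  11. access grape: HIT. Next use of grape: never. Cache: [grape rat]
  12. access cow: MISS, evict grape (next use: never). Cache: [rat cow]
  13. access cow: HIT. Next use of cow: step 16. Cache: [rat cow]
  14. access kiwi: MISS, evict rat (next use: never). Cache: [cow kiwi]
  15. access hen: MISS, evict kiwi (next use: step 18). Cache: [cow hen]
  16. access cow: HIT. Next use of cow: step 17. Cache: [cow hen]
  17. access cow: HIT. Next use of cow: never. Cache: [cow hen]
  18. access kiwi: MISS, evict cow (next use: never). Cache: [hen kiwi]
Total: 8 hits, 10 misses, 8 evictions

Answer: 8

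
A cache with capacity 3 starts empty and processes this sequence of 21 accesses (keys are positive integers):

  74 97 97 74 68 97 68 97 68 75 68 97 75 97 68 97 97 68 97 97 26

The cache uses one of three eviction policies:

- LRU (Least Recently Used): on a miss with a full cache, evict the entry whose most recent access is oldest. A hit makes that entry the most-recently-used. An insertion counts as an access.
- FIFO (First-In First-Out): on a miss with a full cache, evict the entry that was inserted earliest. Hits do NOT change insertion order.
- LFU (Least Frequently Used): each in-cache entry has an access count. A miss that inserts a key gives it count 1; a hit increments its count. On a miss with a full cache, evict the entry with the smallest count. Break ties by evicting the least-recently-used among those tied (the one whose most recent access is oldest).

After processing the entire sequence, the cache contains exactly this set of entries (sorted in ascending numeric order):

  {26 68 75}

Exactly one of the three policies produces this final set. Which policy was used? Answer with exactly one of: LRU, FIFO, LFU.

Simulating under each policy and comparing final sets:
  LRU: final set = {26 68 97} -> differs
  FIFO: final set = {26 68 75} -> MATCHES target
  LFU: final set = {26 68 97} -> differs
Only FIFO produces the target set.

Answer: FIFO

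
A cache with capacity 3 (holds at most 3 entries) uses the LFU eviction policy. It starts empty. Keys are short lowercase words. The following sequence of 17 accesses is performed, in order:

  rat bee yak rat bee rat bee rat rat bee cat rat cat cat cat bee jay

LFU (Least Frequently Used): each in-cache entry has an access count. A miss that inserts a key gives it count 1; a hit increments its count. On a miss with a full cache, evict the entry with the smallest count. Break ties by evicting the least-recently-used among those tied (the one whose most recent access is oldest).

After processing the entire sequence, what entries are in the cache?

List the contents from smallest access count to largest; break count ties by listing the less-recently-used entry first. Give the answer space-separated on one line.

LFU simulation (capacity=3):
  1. access rat: MISS. Cache: [rat(c=1)]
  2. access bee: MISS. Cache: [rat(c=1) bee(c=1)]
  3. access yak: MISS. Cache: [rat(c=1) bee(c=1) yak(c=1)]
  4. access rat: HIT, count now 2. Cache: [bee(c=1) yak(c=1) rat(c=2)]
  5. access bee: HIT, count now 2. Cache: [yak(c=1) rat(c=2) bee(c=2)]
  6. access rat: HIT, count now 3. Cache: [yak(c=1) bee(c=2) rat(c=3)]
  7. access bee: HIT, count now 3. Cache: [yak(c=1) rat(c=3) bee(c=3)]
  8. access rat: HIT, count now 4. Cache: [yak(c=1) bee(c=3) rat(c=4)]
  9. access rat: HIT, count now 5. Cache: [yak(c=1) bee(c=3) rat(c=5)]
  10. access bee: HIT, count now 4. Cache: [yak(c=1) bee(c=4) rat(c=5)]
  11. access cat: MISS, evict yak(c=1). Cache: [cat(c=1) bee(c=4) rat(c=5)]
  12. access rat: HIT, count now 6. Cache: [cat(c=1) bee(c=4) rat(c=6)]
  13. access cat: HIT, count now 2. Cache: [cat(c=2) bee(c=4) rat(c=6)]
  14. access cat: HIT, count now 3. Cache: [cat(c=3) bee(c=4) rat(c=6)]
  15. access cat: HIT, count now 4. Cache: [bee(c=4) cat(c=4) rat(c=6)]
  16. access bee: HIT, count now 5. Cache: [cat(c=4) bee(c=5) rat(c=6)]
  17. access jay: MISS, evict cat(c=4). Cache: [jay(c=1) bee(c=5) rat(c=6)]
Total: 12 hits, 5 misses, 2 evictions

Answer: jay bee rat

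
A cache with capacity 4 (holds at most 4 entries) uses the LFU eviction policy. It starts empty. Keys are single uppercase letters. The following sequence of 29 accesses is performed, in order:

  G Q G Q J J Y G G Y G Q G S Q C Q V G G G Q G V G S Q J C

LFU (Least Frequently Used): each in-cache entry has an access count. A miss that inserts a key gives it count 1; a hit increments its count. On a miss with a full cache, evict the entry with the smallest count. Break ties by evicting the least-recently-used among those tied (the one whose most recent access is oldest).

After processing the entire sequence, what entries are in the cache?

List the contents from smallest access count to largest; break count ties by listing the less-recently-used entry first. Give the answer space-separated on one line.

Answer: C V Q G

Derivation:
LFU simulation (capacity=4):
  1. access G: MISS. Cache: [G(c=1)]
  2. access Q: MISS. Cache: [G(c=1) Q(c=1)]
  3. access G: HIT, count now 2. Cache: [Q(c=1) G(c=2)]
  4. access Q: HIT, count now 2. Cache: [G(c=2) Q(c=2)]
  5. access J: MISS. Cache: [J(c=1) G(c=2) Q(c=2)]
  6. access J: HIT, count now 2. Cache: [G(c=2) Q(c=2) J(c=2)]
  7. access Y: MISS. Cache: [Y(c=1) G(c=2) Q(c=2) J(c=2)]
  8. access G: HIT, count now 3. Cache: [Y(c=1) Q(c=2) J(c=2) G(c=3)]
  9. access G: HIT, count now 4. Cache: [Y(c=1) Q(c=2) J(c=2) G(c=4)]
  10. access Y: HIT, count now 2. Cache: [Q(c=2) J(c=2) Y(c=2) G(c=4)]
  11. access G: HIT, count now 5. Cache: [Q(c=2) J(c=2) Y(c=2) G(c=5)]
  12. access Q: HIT, count now 3. Cache: [J(c=2) Y(c=2) Q(c=3) G(c=5)]
  13. access G: HIT, count now 6. Cache: [J(c=2) Y(c=2) Q(c=3) G(c=6)]
  14. access S: MISS, evict J(c=2). Cache: [S(c=1) Y(c=2) Q(c=3) G(c=6)]
  15. access Q: HIT, count now 4. Cache: [S(c=1) Y(c=2) Q(c=4) G(c=6)]
  16. access C: MISS, evict S(c=1). Cache: [C(c=1) Y(c=2) Q(c=4) G(c=6)]
  17. access Q: HIT, count now 5. Cache: [C(c=1) Y(c=2) Q(c=5) G(c=6)]
  18. access V: MISS, evict C(c=1). Cache: [V(c=1) Y(c=2) Q(c=5) G(c=6)]
  19. access G: HIT, count now 7. Cache: [V(c=1) Y(c=2) Q(c=5) G(c=7)]
  20. access G: HIT, count now 8. Cache: [V(c=1) Y(c=2) Q(c=5) G(c=8)]
  21. access G: HIT, count now 9. Cache: [V(c=1) Y(c=2) Q(c=5) G(c=9)]
  22. access Q: HIT, count now 6. Cache: [V(c=1) Y(c=2) Q(c=6) G(c=9)]
  23. access G: HIT, count now 10. Cache: [V(c=1) Y(c=2) Q(c=6) G(c=10)]
  24. access V: HIT, count now 2. Cache: [Y(c=2) V(c=2) Q(c=6) G(c=10)]
  25. access G: HIT, count now 11. Cache: [Y(c=2) V(c=2) Q(c=6) G(c=11)]
  26. access S: MISS, evict Y(c=2). Cache: [S(c=1) V(c=2) Q(c=6) G(c=11)]
  27. access Q: HIT, count now 7. Cache: [S(c=1) V(c=2) Q(c=7) G(c=11)]
  28. access J: MISS, evict S(c=1). Cache: [J(c=1) V(c=2) Q(c=7) G(c=11)]
  29. access C: MISS, evict J(c=1). Cache: [C(c=1) V(c=2) Q(c=7) G(c=11)]
Total: 19 hits, 10 misses, 6 evictions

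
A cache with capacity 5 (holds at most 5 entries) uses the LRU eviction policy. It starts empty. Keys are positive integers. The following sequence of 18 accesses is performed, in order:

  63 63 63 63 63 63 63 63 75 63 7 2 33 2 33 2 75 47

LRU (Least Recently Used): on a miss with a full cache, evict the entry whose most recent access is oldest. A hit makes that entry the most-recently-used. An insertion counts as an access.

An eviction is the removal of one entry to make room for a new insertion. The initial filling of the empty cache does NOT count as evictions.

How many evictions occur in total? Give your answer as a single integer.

Answer: 1

Derivation:
LRU simulation (capacity=5):
  1. access 63: MISS. Cache (LRU->MRU): [63]
  2. access 63: HIT. Cache (LRU->MRU): [63]
  3. access 63: HIT. Cache (LRU->MRU): [63]
  4. access 63: HIT. Cache (LRU->MRU): [63]
  5. access 63: HIT. Cache (LRU->MRU): [63]
  6. access 63: HIT. Cache (LRU->MRU): [63]
  7. access 63: HIT. Cache (LRU->MRU): [63]
  8. access 63: HIT. Cache (LRU->MRU): [63]
  9. access 75: MISS. Cache (LRU->MRU): [63 75]
  10. access 63: HIT. Cache (LRU->MRU): [75 63]
  11. access 7: MISS. Cache (LRU->MRU): [75 63 7]
  12. access 2: MISS. Cache (LRU->MRU): [75 63 7 2]
  13. access 33: MISS. Cache (LRU->MRU): [75 63 7 2 33]
  14. access 2: HIT. Cache (LRU->MRU): [75 63 7 33 2]
  15. access 33: HIT. Cache (LRU->MRU): [75 63 7 2 33]
  16. access 2: HIT. Cache (LRU->MRU): [75 63 7 33 2]
  17. access 75: HIT. Cache (LRU->MRU): [63 7 33 2 75]
  18. access 47: MISS, evict 63. Cache (LRU->MRU): [7 33 2 75 47]
Total: 12 hits, 6 misses, 1 evictions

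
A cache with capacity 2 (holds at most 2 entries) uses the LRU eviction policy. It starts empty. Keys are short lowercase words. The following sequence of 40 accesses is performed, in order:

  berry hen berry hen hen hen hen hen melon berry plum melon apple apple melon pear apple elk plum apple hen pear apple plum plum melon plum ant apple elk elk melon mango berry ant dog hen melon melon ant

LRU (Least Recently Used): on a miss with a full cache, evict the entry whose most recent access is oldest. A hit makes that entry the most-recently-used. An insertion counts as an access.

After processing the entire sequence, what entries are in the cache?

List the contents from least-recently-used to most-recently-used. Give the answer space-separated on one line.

LRU simulation (capacity=2):
  1. access berry: MISS. Cache (LRU->MRU): [berry]
  2. access hen: MISS. Cache (LRU->MRU): [berry hen]
  3. access berry: HIT. Cache (LRU->MRU): [hen berry]
  4. access hen: HIT. Cache (LRU->MRU): [berry hen]
  5. access hen: HIT. Cache (LRU->MRU): [berry hen]
  6. access hen: HIT. Cache (LRU->MRU): [berry hen]
  7. access hen: HIT. Cache (LRU->MRU): [berry hen]
  8. access hen: HIT. Cache (LRU->MRU): [berry hen]
  9. access melon: MISS, evict berry. Cache (LRU->MRU): [hen melon]
  10. access berry: MISS, evict hen. Cache (LRU->MRU): [melon berry]
  11. access plum: MISS, evict melon. Cache (LRU->MRU): [berry plum]
  12. access melon: MISS, evict berry. Cache (LRU->MRU): [plum melon]
  13. access apple: MISS, evict plum. Cache (LRU->MRU): [melon apple]
  14. access apple: HIT. Cache (LRU->MRU): [melon apple]
  15. access melon: HIT. Cache (LRU->MRU): [apple melon]
  16. access pear: MISS, evict apple. Cache (LRU->MRU): [melon pear]
  17. access apple: MISS, evict melon. Cache (LRU->MRU): [pear apple]
  18. access elk: MISS, evict pear. Cache (LRU->MRU): [apple elk]
  19. access plum: MISS, evict apple. Cache (LRU->MRU): [elk plum]
  20. access apple: MISS, evict elk. Cache (LRU->MRU): [plum apple]
  21. access hen: MISS, evict plum. Cache (LRU->MRU): [apple hen]
  22. access pear: MISS, evict apple. Cache (LRU->MRU): [hen pear]
  23. access apple: MISS, evict hen. Cache (LRU->MRU): [pear apple]
  24. access plum: MISS, evict pear. Cache (LRU->MRU): [apple plum]
  25. access plum: HIT. Cache (LRU->MRU): [apple plum]
  26. access melon: MISS, evict apple. Cache (LRU->MRU): [plum melon]
  27. access plum: HIT. Cache (LRU->MRU): [melon plum]
  28. access ant: MISS, evict melon. Cache (LRU->MRU): [plum ant]
  29. access apple: MISS, evict plum. Cache (LRU->MRU): [ant apple]
  30. access elk: MISS, evict ant. Cache (LRU->MRU): [apple elk]
  31. access elk: HIT. Cache (LRU->MRU): [apple elk]
  32. access melon: MISS, evict apple. Cache (LRU->MRU): [elk melon]
  33. access mango: MISS, evict elk. Cache (LRU->MRU): [melon mango]
  34. access berry: MISS, evict melon. Cache (LRU->MRU): [mango berry]
  35. access ant: MISS, evict mango. Cache (LRU->MRU): [berry ant]
  36. access dog: MISS, evict berry. Cache (LRU->MRU): [ant dog]
  37. access hen: MISS, evict ant. Cache (LRU->MRU): [dog hen]
  38. access melon: MISS, evict dog. Cache (LRU->MRU): [hen melon]
  39. access melon: HIT. Cache (LRU->MRU): [hen melon]
  40. access ant: MISS, evict hen. Cache (LRU->MRU): [melon ant]
Total: 12 hits, 28 misses, 26 evictions

Answer: melon ant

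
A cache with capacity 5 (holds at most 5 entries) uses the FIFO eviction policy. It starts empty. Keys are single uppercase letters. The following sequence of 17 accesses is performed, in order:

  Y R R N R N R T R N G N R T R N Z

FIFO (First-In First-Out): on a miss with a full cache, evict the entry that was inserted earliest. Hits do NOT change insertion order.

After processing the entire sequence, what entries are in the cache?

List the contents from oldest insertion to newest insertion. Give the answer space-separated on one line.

Answer: R N T G Z

Derivation:
FIFO simulation (capacity=5):
  1. access Y: MISS. Cache (old->new): [Y]
  2. access R: MISS. Cache (old->new): [Y R]
  3. access R: HIT. Cache (old->new): [Y R]
  4. access N: MISS. Cache (old->new): [Y R N]
  5. access R: HIT. Cache (old->new): [Y R N]
  6. access N: HIT. Cache (old->new): [Y R N]
  7. access R: HIT. Cache (old->new): [Y R N]
  8. access T: MISS. Cache (old->new): [Y R N T]
  9. access R: HIT. Cache (old->new): [Y R N T]
  10. access N: HIT. Cache (old->new): [Y R N T]
  11. access G: MISS. Cache (old->new): [Y R N T G]
  12. access N: HIT. Cache (old->new): [Y R N T G]
  13. access R: HIT. Cache (old->new): [Y R N T G]
  14. access T: HIT. Cache (old->new): [Y R N T G]
  15. access R: HIT. Cache (old->new): [Y R N T G]
  16. access N: HIT. Cache (old->new): [Y R N T G]
  17. access Z: MISS, evict Y. Cache (old->new): [R N T G Z]
Total: 11 hits, 6 misses, 1 evictions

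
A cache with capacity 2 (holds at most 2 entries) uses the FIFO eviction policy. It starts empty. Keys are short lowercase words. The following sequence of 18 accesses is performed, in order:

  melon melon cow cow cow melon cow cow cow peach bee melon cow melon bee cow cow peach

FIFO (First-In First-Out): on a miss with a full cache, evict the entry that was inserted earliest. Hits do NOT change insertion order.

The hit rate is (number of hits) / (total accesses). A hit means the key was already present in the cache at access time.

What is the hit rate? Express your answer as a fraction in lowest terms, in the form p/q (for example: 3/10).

Answer: 5/9

Derivation:
FIFO simulation (capacity=2):
  1. access melon: MISS. Cache (old->new): [melon]
  2. access melon: HIT. Cache (old->new): [melon]
  3. access cow: MISS. Cache (old->new): [melon cow]
  4. access cow: HIT. Cache (old->new): [melon cow]
  5. access cow: HIT. Cache (old->new): [melon cow]
  6. access melon: HIT. Cache (old->new): [melon cow]
  7. access cow: HIT. Cache (old->new): [melon cow]
  8. access cow: HIT. Cache (old->new): [melon cow]
  9. access cow: HIT. Cache (old->new): [melon cow]
  10. access peach: MISS, evict melon. Cache (old->new): [cow peach]
  11. access bee: MISS, evict cow. Cache (old->new): [peach bee]
  12. access melon: MISS, evict peach. Cache (old->new): [bee melon]
  13. access cow: MISS, evict bee. Cache (old->new): [melon cow]
  14. access melon: HIT. Cache (old->new): [melon cow]
  15. access bee: MISS, evict melon. Cache (old->new): [cow bee]
  16. access cow: HIT. Cache (old->new): [cow bee]
  17. access cow: HIT. Cache (old->new): [cow bee]
  18. access peach: MISS, evict cow. Cache (old->new): [bee peach]
Total: 10 hits, 8 misses, 6 evictions

Hit rate = 10/18 = 5/9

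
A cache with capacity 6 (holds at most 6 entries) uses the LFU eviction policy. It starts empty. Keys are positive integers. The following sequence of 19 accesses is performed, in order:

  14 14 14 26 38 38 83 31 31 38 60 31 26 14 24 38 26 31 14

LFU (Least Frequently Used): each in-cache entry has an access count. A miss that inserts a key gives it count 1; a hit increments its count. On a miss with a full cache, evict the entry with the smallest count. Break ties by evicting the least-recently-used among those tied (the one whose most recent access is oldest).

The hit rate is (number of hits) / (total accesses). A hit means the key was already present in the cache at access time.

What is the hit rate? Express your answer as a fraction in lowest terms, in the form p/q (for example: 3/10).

Answer: 12/19

Derivation:
LFU simulation (capacity=6):
  1. access 14: MISS. Cache: [14(c=1)]
  2. access 14: HIT, count now 2. Cache: [14(c=2)]
  3. access 14: HIT, count now 3. Cache: [14(c=3)]
  4. access 26: MISS. Cache: [26(c=1) 14(c=3)]
  5. access 38: MISS. Cache: [26(c=1) 38(c=1) 14(c=3)]
  6. access 38: HIT, count now 2. Cache: [26(c=1) 38(c=2) 14(c=3)]
  7. access 83: MISS. Cache: [26(c=1) 83(c=1) 38(c=2) 14(c=3)]
  8. access 31: MISS. Cache: [26(c=1) 83(c=1) 31(c=1) 38(c=2) 14(c=3)]
  9. access 31: HIT, count now 2. Cache: [26(c=1) 83(c=1) 38(c=2) 31(c=2) 14(c=3)]
  10. access 38: HIT, count now 3. Cache: [26(c=1) 83(c=1) 31(c=2) 14(c=3) 38(c=3)]
  11. access 60: MISS. Cache: [26(c=1) 83(c=1) 60(c=1) 31(c=2) 14(c=3) 38(c=3)]
  12. access 31: HIT, count now 3. Cache: [26(c=1) 83(c=1) 60(c=1) 14(c=3) 38(c=3) 31(c=3)]
  13. access 26: HIT, count now 2. Cache: [83(c=1) 60(c=1) 26(c=2) 14(c=3) 38(c=3) 31(c=3)]
  14. access 14: HIT, count now 4. Cache: [83(c=1) 60(c=1) 26(c=2) 38(c=3) 31(c=3) 14(c=4)]
  15. access 24: MISS, evict 83(c=1). Cache: [60(c=1) 24(c=1) 26(c=2) 38(c=3) 31(c=3) 14(c=4)]
  16. access 38: HIT, count now 4. Cache: [60(c=1) 24(c=1) 26(c=2) 31(c=3) 14(c=4) 38(c=4)]
  17. access 26: HIT, count now 3. Cache: [60(c=1) 24(c=1) 31(c=3) 26(c=3) 14(c=4) 38(c=4)]
  18. access 31: HIT, count now 4. Cache: [60(c=1) 24(c=1) 26(c=3) 14(c=4) 38(c=4) 31(c=4)]
  19. access 14: HIT, count now 5. Cache: [60(c=1) 24(c=1) 26(c=3) 38(c=4) 31(c=4) 14(c=5)]
Total: 12 hits, 7 misses, 1 evictions

Hit rate = 12/19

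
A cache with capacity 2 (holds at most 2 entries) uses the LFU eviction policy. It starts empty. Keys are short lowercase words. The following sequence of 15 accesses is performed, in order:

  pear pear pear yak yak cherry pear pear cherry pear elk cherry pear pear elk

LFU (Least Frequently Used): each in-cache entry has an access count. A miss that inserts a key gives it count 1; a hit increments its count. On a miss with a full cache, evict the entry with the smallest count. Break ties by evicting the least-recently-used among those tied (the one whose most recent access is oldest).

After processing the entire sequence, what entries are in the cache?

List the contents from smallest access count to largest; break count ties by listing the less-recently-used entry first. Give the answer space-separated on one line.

Answer: elk pear

Derivation:
LFU simulation (capacity=2):
  1. access pear: MISS. Cache: [pear(c=1)]
  2. access pear: HIT, count now 2. Cache: [pear(c=2)]
  3. access pear: HIT, count now 3. Cache: [pear(c=3)]
  4. access yak: MISS. Cache: [yak(c=1) pear(c=3)]
  5. access yak: HIT, count now 2. Cache: [yak(c=2) pear(c=3)]
  6. access cherry: MISS, evict yak(c=2). Cache: [cherry(c=1) pear(c=3)]
  7. access pear: HIT, count now 4. Cache: [cherry(c=1) pear(c=4)]
  8. access pear: HIT, count now 5. Cache: [cherry(c=1) pear(c=5)]
  9. access cherry: HIT, count now 2. Cache: [cherry(c=2) pear(c=5)]
  10. access pear: HIT, count now 6. Cache: [cherry(c=2) pear(c=6)]
  11. access elk: MISS, evict cherry(c=2). Cache: [elk(c=1) pear(c=6)]
  12. access cherry: MISS, evict elk(c=1). Cache: [cherry(c=1) pear(c=6)]
  13. access pear: HIT, count now 7. Cache: [cherry(c=1) pear(c=7)]
  14. access pear: HIT, count now 8. Cache: [cherry(c=1) pear(c=8)]
  15. access elk: MISS, evict cherry(c=1). Cache: [elk(c=1) pear(c=8)]
Total: 9 hits, 6 misses, 4 evictions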